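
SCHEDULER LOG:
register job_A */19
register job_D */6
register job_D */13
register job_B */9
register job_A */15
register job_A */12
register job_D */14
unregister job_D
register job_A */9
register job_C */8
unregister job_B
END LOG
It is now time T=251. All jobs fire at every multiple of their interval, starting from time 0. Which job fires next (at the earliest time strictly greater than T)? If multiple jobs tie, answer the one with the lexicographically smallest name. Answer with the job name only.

Answer: job_A

Derivation:
Op 1: register job_A */19 -> active={job_A:*/19}
Op 2: register job_D */6 -> active={job_A:*/19, job_D:*/6}
Op 3: register job_D */13 -> active={job_A:*/19, job_D:*/13}
Op 4: register job_B */9 -> active={job_A:*/19, job_B:*/9, job_D:*/13}
Op 5: register job_A */15 -> active={job_A:*/15, job_B:*/9, job_D:*/13}
Op 6: register job_A */12 -> active={job_A:*/12, job_B:*/9, job_D:*/13}
Op 7: register job_D */14 -> active={job_A:*/12, job_B:*/9, job_D:*/14}
Op 8: unregister job_D -> active={job_A:*/12, job_B:*/9}
Op 9: register job_A */9 -> active={job_A:*/9, job_B:*/9}
Op 10: register job_C */8 -> active={job_A:*/9, job_B:*/9, job_C:*/8}
Op 11: unregister job_B -> active={job_A:*/9, job_C:*/8}
  job_A: interval 9, next fire after T=251 is 252
  job_C: interval 8, next fire after T=251 is 256
Earliest = 252, winner (lex tiebreak) = job_A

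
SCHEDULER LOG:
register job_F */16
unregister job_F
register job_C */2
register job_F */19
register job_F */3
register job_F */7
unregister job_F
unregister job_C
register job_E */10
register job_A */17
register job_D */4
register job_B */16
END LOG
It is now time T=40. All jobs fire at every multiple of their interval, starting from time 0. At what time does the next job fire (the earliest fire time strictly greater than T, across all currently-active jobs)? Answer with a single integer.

Answer: 44

Derivation:
Op 1: register job_F */16 -> active={job_F:*/16}
Op 2: unregister job_F -> active={}
Op 3: register job_C */2 -> active={job_C:*/2}
Op 4: register job_F */19 -> active={job_C:*/2, job_F:*/19}
Op 5: register job_F */3 -> active={job_C:*/2, job_F:*/3}
Op 6: register job_F */7 -> active={job_C:*/2, job_F:*/7}
Op 7: unregister job_F -> active={job_C:*/2}
Op 8: unregister job_C -> active={}
Op 9: register job_E */10 -> active={job_E:*/10}
Op 10: register job_A */17 -> active={job_A:*/17, job_E:*/10}
Op 11: register job_D */4 -> active={job_A:*/17, job_D:*/4, job_E:*/10}
Op 12: register job_B */16 -> active={job_A:*/17, job_B:*/16, job_D:*/4, job_E:*/10}
  job_A: interval 17, next fire after T=40 is 51
  job_B: interval 16, next fire after T=40 is 48
  job_D: interval 4, next fire after T=40 is 44
  job_E: interval 10, next fire after T=40 is 50
Earliest fire time = 44 (job job_D)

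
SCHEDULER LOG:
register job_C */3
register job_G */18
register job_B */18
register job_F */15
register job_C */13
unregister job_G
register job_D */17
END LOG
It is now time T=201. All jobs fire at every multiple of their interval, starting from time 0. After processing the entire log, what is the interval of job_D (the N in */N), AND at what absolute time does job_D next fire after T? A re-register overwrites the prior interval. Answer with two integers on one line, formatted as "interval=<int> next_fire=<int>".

Answer: interval=17 next_fire=204

Derivation:
Op 1: register job_C */3 -> active={job_C:*/3}
Op 2: register job_G */18 -> active={job_C:*/3, job_G:*/18}
Op 3: register job_B */18 -> active={job_B:*/18, job_C:*/3, job_G:*/18}
Op 4: register job_F */15 -> active={job_B:*/18, job_C:*/3, job_F:*/15, job_G:*/18}
Op 5: register job_C */13 -> active={job_B:*/18, job_C:*/13, job_F:*/15, job_G:*/18}
Op 6: unregister job_G -> active={job_B:*/18, job_C:*/13, job_F:*/15}
Op 7: register job_D */17 -> active={job_B:*/18, job_C:*/13, job_D:*/17, job_F:*/15}
Final interval of job_D = 17
Next fire of job_D after T=201: (201//17+1)*17 = 204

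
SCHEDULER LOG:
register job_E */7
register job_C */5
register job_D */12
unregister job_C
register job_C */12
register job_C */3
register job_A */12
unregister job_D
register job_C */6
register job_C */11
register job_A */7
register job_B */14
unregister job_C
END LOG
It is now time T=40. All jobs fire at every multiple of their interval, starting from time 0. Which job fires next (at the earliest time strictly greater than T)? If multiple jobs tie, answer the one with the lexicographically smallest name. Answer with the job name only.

Op 1: register job_E */7 -> active={job_E:*/7}
Op 2: register job_C */5 -> active={job_C:*/5, job_E:*/7}
Op 3: register job_D */12 -> active={job_C:*/5, job_D:*/12, job_E:*/7}
Op 4: unregister job_C -> active={job_D:*/12, job_E:*/7}
Op 5: register job_C */12 -> active={job_C:*/12, job_D:*/12, job_E:*/7}
Op 6: register job_C */3 -> active={job_C:*/3, job_D:*/12, job_E:*/7}
Op 7: register job_A */12 -> active={job_A:*/12, job_C:*/3, job_D:*/12, job_E:*/7}
Op 8: unregister job_D -> active={job_A:*/12, job_C:*/3, job_E:*/7}
Op 9: register job_C */6 -> active={job_A:*/12, job_C:*/6, job_E:*/7}
Op 10: register job_C */11 -> active={job_A:*/12, job_C:*/11, job_E:*/7}
Op 11: register job_A */7 -> active={job_A:*/7, job_C:*/11, job_E:*/7}
Op 12: register job_B */14 -> active={job_A:*/7, job_B:*/14, job_C:*/11, job_E:*/7}
Op 13: unregister job_C -> active={job_A:*/7, job_B:*/14, job_E:*/7}
  job_A: interval 7, next fire after T=40 is 42
  job_B: interval 14, next fire after T=40 is 42
  job_E: interval 7, next fire after T=40 is 42
Earliest = 42, winner (lex tiebreak) = job_A

Answer: job_A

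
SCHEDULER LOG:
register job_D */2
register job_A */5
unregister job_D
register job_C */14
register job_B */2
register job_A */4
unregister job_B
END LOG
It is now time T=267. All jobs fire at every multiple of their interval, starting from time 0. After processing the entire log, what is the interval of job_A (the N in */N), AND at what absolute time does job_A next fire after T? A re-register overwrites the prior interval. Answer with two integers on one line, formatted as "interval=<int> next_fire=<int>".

Answer: interval=4 next_fire=268

Derivation:
Op 1: register job_D */2 -> active={job_D:*/2}
Op 2: register job_A */5 -> active={job_A:*/5, job_D:*/2}
Op 3: unregister job_D -> active={job_A:*/5}
Op 4: register job_C */14 -> active={job_A:*/5, job_C:*/14}
Op 5: register job_B */2 -> active={job_A:*/5, job_B:*/2, job_C:*/14}
Op 6: register job_A */4 -> active={job_A:*/4, job_B:*/2, job_C:*/14}
Op 7: unregister job_B -> active={job_A:*/4, job_C:*/14}
Final interval of job_A = 4
Next fire of job_A after T=267: (267//4+1)*4 = 268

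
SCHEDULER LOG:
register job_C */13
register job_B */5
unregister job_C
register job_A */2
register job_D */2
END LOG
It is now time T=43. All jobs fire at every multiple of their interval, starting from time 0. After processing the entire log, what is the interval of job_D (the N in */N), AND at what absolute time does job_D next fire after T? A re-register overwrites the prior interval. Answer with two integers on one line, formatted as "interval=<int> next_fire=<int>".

Op 1: register job_C */13 -> active={job_C:*/13}
Op 2: register job_B */5 -> active={job_B:*/5, job_C:*/13}
Op 3: unregister job_C -> active={job_B:*/5}
Op 4: register job_A */2 -> active={job_A:*/2, job_B:*/5}
Op 5: register job_D */2 -> active={job_A:*/2, job_B:*/5, job_D:*/2}
Final interval of job_D = 2
Next fire of job_D after T=43: (43//2+1)*2 = 44

Answer: interval=2 next_fire=44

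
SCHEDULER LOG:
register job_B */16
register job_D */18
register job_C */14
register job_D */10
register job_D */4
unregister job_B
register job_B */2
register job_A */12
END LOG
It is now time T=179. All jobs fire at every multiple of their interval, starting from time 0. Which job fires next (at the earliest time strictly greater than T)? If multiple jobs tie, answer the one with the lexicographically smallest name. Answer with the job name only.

Answer: job_A

Derivation:
Op 1: register job_B */16 -> active={job_B:*/16}
Op 2: register job_D */18 -> active={job_B:*/16, job_D:*/18}
Op 3: register job_C */14 -> active={job_B:*/16, job_C:*/14, job_D:*/18}
Op 4: register job_D */10 -> active={job_B:*/16, job_C:*/14, job_D:*/10}
Op 5: register job_D */4 -> active={job_B:*/16, job_C:*/14, job_D:*/4}
Op 6: unregister job_B -> active={job_C:*/14, job_D:*/4}
Op 7: register job_B */2 -> active={job_B:*/2, job_C:*/14, job_D:*/4}
Op 8: register job_A */12 -> active={job_A:*/12, job_B:*/2, job_C:*/14, job_D:*/4}
  job_A: interval 12, next fire after T=179 is 180
  job_B: interval 2, next fire after T=179 is 180
  job_C: interval 14, next fire after T=179 is 182
  job_D: interval 4, next fire after T=179 is 180
Earliest = 180, winner (lex tiebreak) = job_A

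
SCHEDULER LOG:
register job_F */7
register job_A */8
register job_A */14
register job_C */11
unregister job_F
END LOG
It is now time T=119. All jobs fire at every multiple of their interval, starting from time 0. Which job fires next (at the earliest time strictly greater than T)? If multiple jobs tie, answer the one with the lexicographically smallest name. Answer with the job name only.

Op 1: register job_F */7 -> active={job_F:*/7}
Op 2: register job_A */8 -> active={job_A:*/8, job_F:*/7}
Op 3: register job_A */14 -> active={job_A:*/14, job_F:*/7}
Op 4: register job_C */11 -> active={job_A:*/14, job_C:*/11, job_F:*/7}
Op 5: unregister job_F -> active={job_A:*/14, job_C:*/11}
  job_A: interval 14, next fire after T=119 is 126
  job_C: interval 11, next fire after T=119 is 121
Earliest = 121, winner (lex tiebreak) = job_C

Answer: job_C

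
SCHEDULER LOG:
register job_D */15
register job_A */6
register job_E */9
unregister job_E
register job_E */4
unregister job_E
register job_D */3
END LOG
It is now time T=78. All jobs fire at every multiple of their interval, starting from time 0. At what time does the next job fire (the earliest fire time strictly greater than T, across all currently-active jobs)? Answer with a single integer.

Answer: 81

Derivation:
Op 1: register job_D */15 -> active={job_D:*/15}
Op 2: register job_A */6 -> active={job_A:*/6, job_D:*/15}
Op 3: register job_E */9 -> active={job_A:*/6, job_D:*/15, job_E:*/9}
Op 4: unregister job_E -> active={job_A:*/6, job_D:*/15}
Op 5: register job_E */4 -> active={job_A:*/6, job_D:*/15, job_E:*/4}
Op 6: unregister job_E -> active={job_A:*/6, job_D:*/15}
Op 7: register job_D */3 -> active={job_A:*/6, job_D:*/3}
  job_A: interval 6, next fire after T=78 is 84
  job_D: interval 3, next fire after T=78 is 81
Earliest fire time = 81 (job job_D)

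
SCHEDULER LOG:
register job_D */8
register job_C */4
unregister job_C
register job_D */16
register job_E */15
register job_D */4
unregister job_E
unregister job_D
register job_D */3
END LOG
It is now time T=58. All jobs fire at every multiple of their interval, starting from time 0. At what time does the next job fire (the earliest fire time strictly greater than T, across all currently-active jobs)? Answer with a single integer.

Answer: 60

Derivation:
Op 1: register job_D */8 -> active={job_D:*/8}
Op 2: register job_C */4 -> active={job_C:*/4, job_D:*/8}
Op 3: unregister job_C -> active={job_D:*/8}
Op 4: register job_D */16 -> active={job_D:*/16}
Op 5: register job_E */15 -> active={job_D:*/16, job_E:*/15}
Op 6: register job_D */4 -> active={job_D:*/4, job_E:*/15}
Op 7: unregister job_E -> active={job_D:*/4}
Op 8: unregister job_D -> active={}
Op 9: register job_D */3 -> active={job_D:*/3}
  job_D: interval 3, next fire after T=58 is 60
Earliest fire time = 60 (job job_D)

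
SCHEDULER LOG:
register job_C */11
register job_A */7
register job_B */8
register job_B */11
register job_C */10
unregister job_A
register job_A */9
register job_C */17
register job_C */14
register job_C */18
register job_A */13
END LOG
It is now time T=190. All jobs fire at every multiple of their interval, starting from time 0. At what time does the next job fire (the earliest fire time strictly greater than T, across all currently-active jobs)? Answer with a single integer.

Op 1: register job_C */11 -> active={job_C:*/11}
Op 2: register job_A */7 -> active={job_A:*/7, job_C:*/11}
Op 3: register job_B */8 -> active={job_A:*/7, job_B:*/8, job_C:*/11}
Op 4: register job_B */11 -> active={job_A:*/7, job_B:*/11, job_C:*/11}
Op 5: register job_C */10 -> active={job_A:*/7, job_B:*/11, job_C:*/10}
Op 6: unregister job_A -> active={job_B:*/11, job_C:*/10}
Op 7: register job_A */9 -> active={job_A:*/9, job_B:*/11, job_C:*/10}
Op 8: register job_C */17 -> active={job_A:*/9, job_B:*/11, job_C:*/17}
Op 9: register job_C */14 -> active={job_A:*/9, job_B:*/11, job_C:*/14}
Op 10: register job_C */18 -> active={job_A:*/9, job_B:*/11, job_C:*/18}
Op 11: register job_A */13 -> active={job_A:*/13, job_B:*/11, job_C:*/18}
  job_A: interval 13, next fire after T=190 is 195
  job_B: interval 11, next fire after T=190 is 198
  job_C: interval 18, next fire after T=190 is 198
Earliest fire time = 195 (job job_A)

Answer: 195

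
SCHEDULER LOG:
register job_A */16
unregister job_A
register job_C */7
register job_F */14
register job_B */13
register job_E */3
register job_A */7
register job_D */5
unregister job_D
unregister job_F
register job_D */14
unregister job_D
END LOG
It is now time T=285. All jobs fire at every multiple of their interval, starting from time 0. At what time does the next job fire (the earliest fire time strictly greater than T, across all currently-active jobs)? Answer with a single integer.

Op 1: register job_A */16 -> active={job_A:*/16}
Op 2: unregister job_A -> active={}
Op 3: register job_C */7 -> active={job_C:*/7}
Op 4: register job_F */14 -> active={job_C:*/7, job_F:*/14}
Op 5: register job_B */13 -> active={job_B:*/13, job_C:*/7, job_F:*/14}
Op 6: register job_E */3 -> active={job_B:*/13, job_C:*/7, job_E:*/3, job_F:*/14}
Op 7: register job_A */7 -> active={job_A:*/7, job_B:*/13, job_C:*/7, job_E:*/3, job_F:*/14}
Op 8: register job_D */5 -> active={job_A:*/7, job_B:*/13, job_C:*/7, job_D:*/5, job_E:*/3, job_F:*/14}
Op 9: unregister job_D -> active={job_A:*/7, job_B:*/13, job_C:*/7, job_E:*/3, job_F:*/14}
Op 10: unregister job_F -> active={job_A:*/7, job_B:*/13, job_C:*/7, job_E:*/3}
Op 11: register job_D */14 -> active={job_A:*/7, job_B:*/13, job_C:*/7, job_D:*/14, job_E:*/3}
Op 12: unregister job_D -> active={job_A:*/7, job_B:*/13, job_C:*/7, job_E:*/3}
  job_A: interval 7, next fire after T=285 is 287
  job_B: interval 13, next fire after T=285 is 286
  job_C: interval 7, next fire after T=285 is 287
  job_E: interval 3, next fire after T=285 is 288
Earliest fire time = 286 (job job_B)

Answer: 286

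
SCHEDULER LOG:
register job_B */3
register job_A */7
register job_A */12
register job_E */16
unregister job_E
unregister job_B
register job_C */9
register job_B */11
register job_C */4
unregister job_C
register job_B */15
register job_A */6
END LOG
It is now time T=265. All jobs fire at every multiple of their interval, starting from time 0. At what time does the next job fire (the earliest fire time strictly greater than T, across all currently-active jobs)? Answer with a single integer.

Answer: 270

Derivation:
Op 1: register job_B */3 -> active={job_B:*/3}
Op 2: register job_A */7 -> active={job_A:*/7, job_B:*/3}
Op 3: register job_A */12 -> active={job_A:*/12, job_B:*/3}
Op 4: register job_E */16 -> active={job_A:*/12, job_B:*/3, job_E:*/16}
Op 5: unregister job_E -> active={job_A:*/12, job_B:*/3}
Op 6: unregister job_B -> active={job_A:*/12}
Op 7: register job_C */9 -> active={job_A:*/12, job_C:*/9}
Op 8: register job_B */11 -> active={job_A:*/12, job_B:*/11, job_C:*/9}
Op 9: register job_C */4 -> active={job_A:*/12, job_B:*/11, job_C:*/4}
Op 10: unregister job_C -> active={job_A:*/12, job_B:*/11}
Op 11: register job_B */15 -> active={job_A:*/12, job_B:*/15}
Op 12: register job_A */6 -> active={job_A:*/6, job_B:*/15}
  job_A: interval 6, next fire after T=265 is 270
  job_B: interval 15, next fire after T=265 is 270
Earliest fire time = 270 (job job_A)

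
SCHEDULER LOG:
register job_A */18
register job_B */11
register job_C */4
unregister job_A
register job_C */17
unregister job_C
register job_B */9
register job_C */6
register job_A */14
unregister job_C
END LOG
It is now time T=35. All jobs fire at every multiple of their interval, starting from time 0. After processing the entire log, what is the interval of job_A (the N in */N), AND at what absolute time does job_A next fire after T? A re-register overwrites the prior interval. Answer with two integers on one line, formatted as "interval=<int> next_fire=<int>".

Answer: interval=14 next_fire=42

Derivation:
Op 1: register job_A */18 -> active={job_A:*/18}
Op 2: register job_B */11 -> active={job_A:*/18, job_B:*/11}
Op 3: register job_C */4 -> active={job_A:*/18, job_B:*/11, job_C:*/4}
Op 4: unregister job_A -> active={job_B:*/11, job_C:*/4}
Op 5: register job_C */17 -> active={job_B:*/11, job_C:*/17}
Op 6: unregister job_C -> active={job_B:*/11}
Op 7: register job_B */9 -> active={job_B:*/9}
Op 8: register job_C */6 -> active={job_B:*/9, job_C:*/6}
Op 9: register job_A */14 -> active={job_A:*/14, job_B:*/9, job_C:*/6}
Op 10: unregister job_C -> active={job_A:*/14, job_B:*/9}
Final interval of job_A = 14
Next fire of job_A after T=35: (35//14+1)*14 = 42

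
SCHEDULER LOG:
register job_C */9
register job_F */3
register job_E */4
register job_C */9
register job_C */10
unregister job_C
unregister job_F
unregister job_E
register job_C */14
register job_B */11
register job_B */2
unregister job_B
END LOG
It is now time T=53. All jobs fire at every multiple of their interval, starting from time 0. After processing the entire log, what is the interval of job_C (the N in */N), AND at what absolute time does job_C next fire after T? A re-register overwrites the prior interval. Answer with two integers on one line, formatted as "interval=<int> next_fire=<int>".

Answer: interval=14 next_fire=56

Derivation:
Op 1: register job_C */9 -> active={job_C:*/9}
Op 2: register job_F */3 -> active={job_C:*/9, job_F:*/3}
Op 3: register job_E */4 -> active={job_C:*/9, job_E:*/4, job_F:*/3}
Op 4: register job_C */9 -> active={job_C:*/9, job_E:*/4, job_F:*/3}
Op 5: register job_C */10 -> active={job_C:*/10, job_E:*/4, job_F:*/3}
Op 6: unregister job_C -> active={job_E:*/4, job_F:*/3}
Op 7: unregister job_F -> active={job_E:*/4}
Op 8: unregister job_E -> active={}
Op 9: register job_C */14 -> active={job_C:*/14}
Op 10: register job_B */11 -> active={job_B:*/11, job_C:*/14}
Op 11: register job_B */2 -> active={job_B:*/2, job_C:*/14}
Op 12: unregister job_B -> active={job_C:*/14}
Final interval of job_C = 14
Next fire of job_C after T=53: (53//14+1)*14 = 56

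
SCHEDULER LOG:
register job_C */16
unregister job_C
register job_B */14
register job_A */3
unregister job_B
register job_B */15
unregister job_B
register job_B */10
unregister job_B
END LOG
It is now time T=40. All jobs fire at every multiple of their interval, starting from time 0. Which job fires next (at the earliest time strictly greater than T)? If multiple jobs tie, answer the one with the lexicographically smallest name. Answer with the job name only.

Answer: job_A

Derivation:
Op 1: register job_C */16 -> active={job_C:*/16}
Op 2: unregister job_C -> active={}
Op 3: register job_B */14 -> active={job_B:*/14}
Op 4: register job_A */3 -> active={job_A:*/3, job_B:*/14}
Op 5: unregister job_B -> active={job_A:*/3}
Op 6: register job_B */15 -> active={job_A:*/3, job_B:*/15}
Op 7: unregister job_B -> active={job_A:*/3}
Op 8: register job_B */10 -> active={job_A:*/3, job_B:*/10}
Op 9: unregister job_B -> active={job_A:*/3}
  job_A: interval 3, next fire after T=40 is 42
Earliest = 42, winner (lex tiebreak) = job_A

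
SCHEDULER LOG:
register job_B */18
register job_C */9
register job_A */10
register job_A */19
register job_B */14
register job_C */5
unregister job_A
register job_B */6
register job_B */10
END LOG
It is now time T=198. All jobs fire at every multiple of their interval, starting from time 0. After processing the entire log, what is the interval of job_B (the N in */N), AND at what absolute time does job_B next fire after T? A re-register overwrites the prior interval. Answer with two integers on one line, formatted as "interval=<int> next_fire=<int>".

Op 1: register job_B */18 -> active={job_B:*/18}
Op 2: register job_C */9 -> active={job_B:*/18, job_C:*/9}
Op 3: register job_A */10 -> active={job_A:*/10, job_B:*/18, job_C:*/9}
Op 4: register job_A */19 -> active={job_A:*/19, job_B:*/18, job_C:*/9}
Op 5: register job_B */14 -> active={job_A:*/19, job_B:*/14, job_C:*/9}
Op 6: register job_C */5 -> active={job_A:*/19, job_B:*/14, job_C:*/5}
Op 7: unregister job_A -> active={job_B:*/14, job_C:*/5}
Op 8: register job_B */6 -> active={job_B:*/6, job_C:*/5}
Op 9: register job_B */10 -> active={job_B:*/10, job_C:*/5}
Final interval of job_B = 10
Next fire of job_B after T=198: (198//10+1)*10 = 200

Answer: interval=10 next_fire=200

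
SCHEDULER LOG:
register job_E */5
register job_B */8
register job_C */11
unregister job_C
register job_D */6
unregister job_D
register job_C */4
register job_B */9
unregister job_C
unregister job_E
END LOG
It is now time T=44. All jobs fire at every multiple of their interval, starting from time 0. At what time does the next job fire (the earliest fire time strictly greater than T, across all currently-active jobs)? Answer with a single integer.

Op 1: register job_E */5 -> active={job_E:*/5}
Op 2: register job_B */8 -> active={job_B:*/8, job_E:*/5}
Op 3: register job_C */11 -> active={job_B:*/8, job_C:*/11, job_E:*/5}
Op 4: unregister job_C -> active={job_B:*/8, job_E:*/5}
Op 5: register job_D */6 -> active={job_B:*/8, job_D:*/6, job_E:*/5}
Op 6: unregister job_D -> active={job_B:*/8, job_E:*/5}
Op 7: register job_C */4 -> active={job_B:*/8, job_C:*/4, job_E:*/5}
Op 8: register job_B */9 -> active={job_B:*/9, job_C:*/4, job_E:*/5}
Op 9: unregister job_C -> active={job_B:*/9, job_E:*/5}
Op 10: unregister job_E -> active={job_B:*/9}
  job_B: interval 9, next fire after T=44 is 45
Earliest fire time = 45 (job job_B)

Answer: 45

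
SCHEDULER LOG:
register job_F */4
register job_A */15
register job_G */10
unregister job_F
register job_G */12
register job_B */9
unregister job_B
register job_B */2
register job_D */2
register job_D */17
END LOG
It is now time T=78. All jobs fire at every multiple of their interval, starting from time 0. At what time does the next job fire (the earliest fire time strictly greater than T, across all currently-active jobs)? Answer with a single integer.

Answer: 80

Derivation:
Op 1: register job_F */4 -> active={job_F:*/4}
Op 2: register job_A */15 -> active={job_A:*/15, job_F:*/4}
Op 3: register job_G */10 -> active={job_A:*/15, job_F:*/4, job_G:*/10}
Op 4: unregister job_F -> active={job_A:*/15, job_G:*/10}
Op 5: register job_G */12 -> active={job_A:*/15, job_G:*/12}
Op 6: register job_B */9 -> active={job_A:*/15, job_B:*/9, job_G:*/12}
Op 7: unregister job_B -> active={job_A:*/15, job_G:*/12}
Op 8: register job_B */2 -> active={job_A:*/15, job_B:*/2, job_G:*/12}
Op 9: register job_D */2 -> active={job_A:*/15, job_B:*/2, job_D:*/2, job_G:*/12}
Op 10: register job_D */17 -> active={job_A:*/15, job_B:*/2, job_D:*/17, job_G:*/12}
  job_A: interval 15, next fire after T=78 is 90
  job_B: interval 2, next fire after T=78 is 80
  job_D: interval 17, next fire after T=78 is 85
  job_G: interval 12, next fire after T=78 is 84
Earliest fire time = 80 (job job_B)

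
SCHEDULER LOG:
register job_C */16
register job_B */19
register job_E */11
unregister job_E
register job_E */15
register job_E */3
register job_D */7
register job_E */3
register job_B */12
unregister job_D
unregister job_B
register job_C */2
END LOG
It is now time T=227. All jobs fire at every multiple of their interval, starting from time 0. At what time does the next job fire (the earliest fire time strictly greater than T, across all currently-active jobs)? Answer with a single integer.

Answer: 228

Derivation:
Op 1: register job_C */16 -> active={job_C:*/16}
Op 2: register job_B */19 -> active={job_B:*/19, job_C:*/16}
Op 3: register job_E */11 -> active={job_B:*/19, job_C:*/16, job_E:*/11}
Op 4: unregister job_E -> active={job_B:*/19, job_C:*/16}
Op 5: register job_E */15 -> active={job_B:*/19, job_C:*/16, job_E:*/15}
Op 6: register job_E */3 -> active={job_B:*/19, job_C:*/16, job_E:*/3}
Op 7: register job_D */7 -> active={job_B:*/19, job_C:*/16, job_D:*/7, job_E:*/3}
Op 8: register job_E */3 -> active={job_B:*/19, job_C:*/16, job_D:*/7, job_E:*/3}
Op 9: register job_B */12 -> active={job_B:*/12, job_C:*/16, job_D:*/7, job_E:*/3}
Op 10: unregister job_D -> active={job_B:*/12, job_C:*/16, job_E:*/3}
Op 11: unregister job_B -> active={job_C:*/16, job_E:*/3}
Op 12: register job_C */2 -> active={job_C:*/2, job_E:*/3}
  job_C: interval 2, next fire after T=227 is 228
  job_E: interval 3, next fire after T=227 is 228
Earliest fire time = 228 (job job_C)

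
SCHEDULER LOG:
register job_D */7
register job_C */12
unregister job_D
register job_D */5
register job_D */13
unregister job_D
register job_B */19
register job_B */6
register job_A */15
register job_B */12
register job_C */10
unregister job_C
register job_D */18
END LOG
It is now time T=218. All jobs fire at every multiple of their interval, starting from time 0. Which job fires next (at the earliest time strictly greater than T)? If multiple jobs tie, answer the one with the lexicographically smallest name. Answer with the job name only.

Answer: job_A

Derivation:
Op 1: register job_D */7 -> active={job_D:*/7}
Op 2: register job_C */12 -> active={job_C:*/12, job_D:*/7}
Op 3: unregister job_D -> active={job_C:*/12}
Op 4: register job_D */5 -> active={job_C:*/12, job_D:*/5}
Op 5: register job_D */13 -> active={job_C:*/12, job_D:*/13}
Op 6: unregister job_D -> active={job_C:*/12}
Op 7: register job_B */19 -> active={job_B:*/19, job_C:*/12}
Op 8: register job_B */6 -> active={job_B:*/6, job_C:*/12}
Op 9: register job_A */15 -> active={job_A:*/15, job_B:*/6, job_C:*/12}
Op 10: register job_B */12 -> active={job_A:*/15, job_B:*/12, job_C:*/12}
Op 11: register job_C */10 -> active={job_A:*/15, job_B:*/12, job_C:*/10}
Op 12: unregister job_C -> active={job_A:*/15, job_B:*/12}
Op 13: register job_D */18 -> active={job_A:*/15, job_B:*/12, job_D:*/18}
  job_A: interval 15, next fire after T=218 is 225
  job_B: interval 12, next fire after T=218 is 228
  job_D: interval 18, next fire after T=218 is 234
Earliest = 225, winner (lex tiebreak) = job_A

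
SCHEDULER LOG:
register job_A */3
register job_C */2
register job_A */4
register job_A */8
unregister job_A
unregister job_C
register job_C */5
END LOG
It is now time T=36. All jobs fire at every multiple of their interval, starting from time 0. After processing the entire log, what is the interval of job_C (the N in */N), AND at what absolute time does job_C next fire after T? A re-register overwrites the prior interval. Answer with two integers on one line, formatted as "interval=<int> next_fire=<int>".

Answer: interval=5 next_fire=40

Derivation:
Op 1: register job_A */3 -> active={job_A:*/3}
Op 2: register job_C */2 -> active={job_A:*/3, job_C:*/2}
Op 3: register job_A */4 -> active={job_A:*/4, job_C:*/2}
Op 4: register job_A */8 -> active={job_A:*/8, job_C:*/2}
Op 5: unregister job_A -> active={job_C:*/2}
Op 6: unregister job_C -> active={}
Op 7: register job_C */5 -> active={job_C:*/5}
Final interval of job_C = 5
Next fire of job_C after T=36: (36//5+1)*5 = 40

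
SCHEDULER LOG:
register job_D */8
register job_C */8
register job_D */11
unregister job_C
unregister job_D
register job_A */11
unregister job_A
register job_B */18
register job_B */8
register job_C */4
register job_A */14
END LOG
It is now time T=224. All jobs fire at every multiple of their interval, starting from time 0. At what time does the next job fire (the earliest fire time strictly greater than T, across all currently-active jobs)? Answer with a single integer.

Op 1: register job_D */8 -> active={job_D:*/8}
Op 2: register job_C */8 -> active={job_C:*/8, job_D:*/8}
Op 3: register job_D */11 -> active={job_C:*/8, job_D:*/11}
Op 4: unregister job_C -> active={job_D:*/11}
Op 5: unregister job_D -> active={}
Op 6: register job_A */11 -> active={job_A:*/11}
Op 7: unregister job_A -> active={}
Op 8: register job_B */18 -> active={job_B:*/18}
Op 9: register job_B */8 -> active={job_B:*/8}
Op 10: register job_C */4 -> active={job_B:*/8, job_C:*/4}
Op 11: register job_A */14 -> active={job_A:*/14, job_B:*/8, job_C:*/4}
  job_A: interval 14, next fire after T=224 is 238
  job_B: interval 8, next fire after T=224 is 232
  job_C: interval 4, next fire after T=224 is 228
Earliest fire time = 228 (job job_C)

Answer: 228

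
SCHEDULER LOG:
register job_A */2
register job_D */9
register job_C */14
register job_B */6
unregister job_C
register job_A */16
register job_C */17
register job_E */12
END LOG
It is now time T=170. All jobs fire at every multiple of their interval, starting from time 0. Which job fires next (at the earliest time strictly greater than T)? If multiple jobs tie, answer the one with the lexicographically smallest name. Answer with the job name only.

Answer: job_D

Derivation:
Op 1: register job_A */2 -> active={job_A:*/2}
Op 2: register job_D */9 -> active={job_A:*/2, job_D:*/9}
Op 3: register job_C */14 -> active={job_A:*/2, job_C:*/14, job_D:*/9}
Op 4: register job_B */6 -> active={job_A:*/2, job_B:*/6, job_C:*/14, job_D:*/9}
Op 5: unregister job_C -> active={job_A:*/2, job_B:*/6, job_D:*/9}
Op 6: register job_A */16 -> active={job_A:*/16, job_B:*/6, job_D:*/9}
Op 7: register job_C */17 -> active={job_A:*/16, job_B:*/6, job_C:*/17, job_D:*/9}
Op 8: register job_E */12 -> active={job_A:*/16, job_B:*/6, job_C:*/17, job_D:*/9, job_E:*/12}
  job_A: interval 16, next fire after T=170 is 176
  job_B: interval 6, next fire after T=170 is 174
  job_C: interval 17, next fire after T=170 is 187
  job_D: interval 9, next fire after T=170 is 171
  job_E: interval 12, next fire after T=170 is 180
Earliest = 171, winner (lex tiebreak) = job_D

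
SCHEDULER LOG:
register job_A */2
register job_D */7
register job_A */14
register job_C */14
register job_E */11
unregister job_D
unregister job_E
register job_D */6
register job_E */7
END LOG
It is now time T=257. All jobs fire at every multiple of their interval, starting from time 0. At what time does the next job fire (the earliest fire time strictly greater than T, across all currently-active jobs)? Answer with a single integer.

Op 1: register job_A */2 -> active={job_A:*/2}
Op 2: register job_D */7 -> active={job_A:*/2, job_D:*/7}
Op 3: register job_A */14 -> active={job_A:*/14, job_D:*/7}
Op 4: register job_C */14 -> active={job_A:*/14, job_C:*/14, job_D:*/7}
Op 5: register job_E */11 -> active={job_A:*/14, job_C:*/14, job_D:*/7, job_E:*/11}
Op 6: unregister job_D -> active={job_A:*/14, job_C:*/14, job_E:*/11}
Op 7: unregister job_E -> active={job_A:*/14, job_C:*/14}
Op 8: register job_D */6 -> active={job_A:*/14, job_C:*/14, job_D:*/6}
Op 9: register job_E */7 -> active={job_A:*/14, job_C:*/14, job_D:*/6, job_E:*/7}
  job_A: interval 14, next fire after T=257 is 266
  job_C: interval 14, next fire after T=257 is 266
  job_D: interval 6, next fire after T=257 is 258
  job_E: interval 7, next fire after T=257 is 259
Earliest fire time = 258 (job job_D)

Answer: 258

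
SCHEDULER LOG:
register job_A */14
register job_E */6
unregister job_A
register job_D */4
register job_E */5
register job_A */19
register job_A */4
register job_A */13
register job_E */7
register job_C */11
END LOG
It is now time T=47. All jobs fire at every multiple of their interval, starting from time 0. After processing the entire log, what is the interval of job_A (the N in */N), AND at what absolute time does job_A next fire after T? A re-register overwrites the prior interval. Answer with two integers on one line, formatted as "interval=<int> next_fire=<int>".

Answer: interval=13 next_fire=52

Derivation:
Op 1: register job_A */14 -> active={job_A:*/14}
Op 2: register job_E */6 -> active={job_A:*/14, job_E:*/6}
Op 3: unregister job_A -> active={job_E:*/6}
Op 4: register job_D */4 -> active={job_D:*/4, job_E:*/6}
Op 5: register job_E */5 -> active={job_D:*/4, job_E:*/5}
Op 6: register job_A */19 -> active={job_A:*/19, job_D:*/4, job_E:*/5}
Op 7: register job_A */4 -> active={job_A:*/4, job_D:*/4, job_E:*/5}
Op 8: register job_A */13 -> active={job_A:*/13, job_D:*/4, job_E:*/5}
Op 9: register job_E */7 -> active={job_A:*/13, job_D:*/4, job_E:*/7}
Op 10: register job_C */11 -> active={job_A:*/13, job_C:*/11, job_D:*/4, job_E:*/7}
Final interval of job_A = 13
Next fire of job_A after T=47: (47//13+1)*13 = 52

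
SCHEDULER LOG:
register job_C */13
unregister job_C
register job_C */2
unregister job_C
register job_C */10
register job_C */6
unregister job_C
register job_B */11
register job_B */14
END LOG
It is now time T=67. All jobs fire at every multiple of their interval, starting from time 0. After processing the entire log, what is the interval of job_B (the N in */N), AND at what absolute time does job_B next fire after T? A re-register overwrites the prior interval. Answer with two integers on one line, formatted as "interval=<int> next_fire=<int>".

Answer: interval=14 next_fire=70

Derivation:
Op 1: register job_C */13 -> active={job_C:*/13}
Op 2: unregister job_C -> active={}
Op 3: register job_C */2 -> active={job_C:*/2}
Op 4: unregister job_C -> active={}
Op 5: register job_C */10 -> active={job_C:*/10}
Op 6: register job_C */6 -> active={job_C:*/6}
Op 7: unregister job_C -> active={}
Op 8: register job_B */11 -> active={job_B:*/11}
Op 9: register job_B */14 -> active={job_B:*/14}
Final interval of job_B = 14
Next fire of job_B after T=67: (67//14+1)*14 = 70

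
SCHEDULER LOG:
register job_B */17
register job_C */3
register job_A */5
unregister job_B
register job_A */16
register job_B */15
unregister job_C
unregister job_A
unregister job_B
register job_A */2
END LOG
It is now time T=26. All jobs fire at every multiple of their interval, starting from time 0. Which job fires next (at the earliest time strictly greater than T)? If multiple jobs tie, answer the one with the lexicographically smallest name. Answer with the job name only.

Answer: job_A

Derivation:
Op 1: register job_B */17 -> active={job_B:*/17}
Op 2: register job_C */3 -> active={job_B:*/17, job_C:*/3}
Op 3: register job_A */5 -> active={job_A:*/5, job_B:*/17, job_C:*/3}
Op 4: unregister job_B -> active={job_A:*/5, job_C:*/3}
Op 5: register job_A */16 -> active={job_A:*/16, job_C:*/3}
Op 6: register job_B */15 -> active={job_A:*/16, job_B:*/15, job_C:*/3}
Op 7: unregister job_C -> active={job_A:*/16, job_B:*/15}
Op 8: unregister job_A -> active={job_B:*/15}
Op 9: unregister job_B -> active={}
Op 10: register job_A */2 -> active={job_A:*/2}
  job_A: interval 2, next fire after T=26 is 28
Earliest = 28, winner (lex tiebreak) = job_A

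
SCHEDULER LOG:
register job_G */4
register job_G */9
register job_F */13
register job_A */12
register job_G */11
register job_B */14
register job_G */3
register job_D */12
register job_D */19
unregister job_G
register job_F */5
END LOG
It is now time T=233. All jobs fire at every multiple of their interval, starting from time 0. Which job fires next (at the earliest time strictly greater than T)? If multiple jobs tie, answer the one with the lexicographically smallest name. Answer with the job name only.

Op 1: register job_G */4 -> active={job_G:*/4}
Op 2: register job_G */9 -> active={job_G:*/9}
Op 3: register job_F */13 -> active={job_F:*/13, job_G:*/9}
Op 4: register job_A */12 -> active={job_A:*/12, job_F:*/13, job_G:*/9}
Op 5: register job_G */11 -> active={job_A:*/12, job_F:*/13, job_G:*/11}
Op 6: register job_B */14 -> active={job_A:*/12, job_B:*/14, job_F:*/13, job_G:*/11}
Op 7: register job_G */3 -> active={job_A:*/12, job_B:*/14, job_F:*/13, job_G:*/3}
Op 8: register job_D */12 -> active={job_A:*/12, job_B:*/14, job_D:*/12, job_F:*/13, job_G:*/3}
Op 9: register job_D */19 -> active={job_A:*/12, job_B:*/14, job_D:*/19, job_F:*/13, job_G:*/3}
Op 10: unregister job_G -> active={job_A:*/12, job_B:*/14, job_D:*/19, job_F:*/13}
Op 11: register job_F */5 -> active={job_A:*/12, job_B:*/14, job_D:*/19, job_F:*/5}
  job_A: interval 12, next fire after T=233 is 240
  job_B: interval 14, next fire after T=233 is 238
  job_D: interval 19, next fire after T=233 is 247
  job_F: interval 5, next fire after T=233 is 235
Earliest = 235, winner (lex tiebreak) = job_F

Answer: job_F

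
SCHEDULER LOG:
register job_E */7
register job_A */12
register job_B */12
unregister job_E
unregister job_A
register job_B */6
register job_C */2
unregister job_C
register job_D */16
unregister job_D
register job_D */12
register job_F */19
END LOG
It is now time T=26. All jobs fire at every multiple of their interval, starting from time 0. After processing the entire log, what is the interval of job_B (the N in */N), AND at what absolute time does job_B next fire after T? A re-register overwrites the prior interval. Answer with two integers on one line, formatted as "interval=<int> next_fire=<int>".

Op 1: register job_E */7 -> active={job_E:*/7}
Op 2: register job_A */12 -> active={job_A:*/12, job_E:*/7}
Op 3: register job_B */12 -> active={job_A:*/12, job_B:*/12, job_E:*/7}
Op 4: unregister job_E -> active={job_A:*/12, job_B:*/12}
Op 5: unregister job_A -> active={job_B:*/12}
Op 6: register job_B */6 -> active={job_B:*/6}
Op 7: register job_C */2 -> active={job_B:*/6, job_C:*/2}
Op 8: unregister job_C -> active={job_B:*/6}
Op 9: register job_D */16 -> active={job_B:*/6, job_D:*/16}
Op 10: unregister job_D -> active={job_B:*/6}
Op 11: register job_D */12 -> active={job_B:*/6, job_D:*/12}
Op 12: register job_F */19 -> active={job_B:*/6, job_D:*/12, job_F:*/19}
Final interval of job_B = 6
Next fire of job_B after T=26: (26//6+1)*6 = 30

Answer: interval=6 next_fire=30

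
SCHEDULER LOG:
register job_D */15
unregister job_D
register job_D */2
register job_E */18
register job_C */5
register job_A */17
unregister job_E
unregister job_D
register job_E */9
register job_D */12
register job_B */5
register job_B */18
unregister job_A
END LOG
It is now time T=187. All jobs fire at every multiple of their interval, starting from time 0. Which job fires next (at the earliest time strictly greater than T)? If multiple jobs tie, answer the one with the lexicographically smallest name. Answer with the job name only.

Op 1: register job_D */15 -> active={job_D:*/15}
Op 2: unregister job_D -> active={}
Op 3: register job_D */2 -> active={job_D:*/2}
Op 4: register job_E */18 -> active={job_D:*/2, job_E:*/18}
Op 5: register job_C */5 -> active={job_C:*/5, job_D:*/2, job_E:*/18}
Op 6: register job_A */17 -> active={job_A:*/17, job_C:*/5, job_D:*/2, job_E:*/18}
Op 7: unregister job_E -> active={job_A:*/17, job_C:*/5, job_D:*/2}
Op 8: unregister job_D -> active={job_A:*/17, job_C:*/5}
Op 9: register job_E */9 -> active={job_A:*/17, job_C:*/5, job_E:*/9}
Op 10: register job_D */12 -> active={job_A:*/17, job_C:*/5, job_D:*/12, job_E:*/9}
Op 11: register job_B */5 -> active={job_A:*/17, job_B:*/5, job_C:*/5, job_D:*/12, job_E:*/9}
Op 12: register job_B */18 -> active={job_A:*/17, job_B:*/18, job_C:*/5, job_D:*/12, job_E:*/9}
Op 13: unregister job_A -> active={job_B:*/18, job_C:*/5, job_D:*/12, job_E:*/9}
  job_B: interval 18, next fire after T=187 is 198
  job_C: interval 5, next fire after T=187 is 190
  job_D: interval 12, next fire after T=187 is 192
  job_E: interval 9, next fire after T=187 is 189
Earliest = 189, winner (lex tiebreak) = job_E

Answer: job_E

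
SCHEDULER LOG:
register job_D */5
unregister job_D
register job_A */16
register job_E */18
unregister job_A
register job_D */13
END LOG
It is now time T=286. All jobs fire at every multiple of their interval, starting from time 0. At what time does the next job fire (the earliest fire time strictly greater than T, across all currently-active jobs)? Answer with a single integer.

Answer: 288

Derivation:
Op 1: register job_D */5 -> active={job_D:*/5}
Op 2: unregister job_D -> active={}
Op 3: register job_A */16 -> active={job_A:*/16}
Op 4: register job_E */18 -> active={job_A:*/16, job_E:*/18}
Op 5: unregister job_A -> active={job_E:*/18}
Op 6: register job_D */13 -> active={job_D:*/13, job_E:*/18}
  job_D: interval 13, next fire after T=286 is 299
  job_E: interval 18, next fire after T=286 is 288
Earliest fire time = 288 (job job_E)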